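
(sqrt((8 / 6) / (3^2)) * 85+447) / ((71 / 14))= 2380 * sqrt(3) / 639+6258 / 71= 94.59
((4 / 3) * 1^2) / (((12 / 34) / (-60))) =-680 / 3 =-226.67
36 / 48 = 3 / 4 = 0.75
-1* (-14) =14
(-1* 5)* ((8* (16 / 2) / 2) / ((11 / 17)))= -2720 / 11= -247.27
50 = 50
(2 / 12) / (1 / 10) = 5 / 3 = 1.67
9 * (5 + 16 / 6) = 69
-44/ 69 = -0.64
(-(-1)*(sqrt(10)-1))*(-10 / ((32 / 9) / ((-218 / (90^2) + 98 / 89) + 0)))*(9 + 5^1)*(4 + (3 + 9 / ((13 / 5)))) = 46076681 / 104130-46076681*sqrt(10) / 104130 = -956.79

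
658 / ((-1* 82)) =-329 / 41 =-8.02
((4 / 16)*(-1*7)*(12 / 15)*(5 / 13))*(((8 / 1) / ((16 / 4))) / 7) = -0.15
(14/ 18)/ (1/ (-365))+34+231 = -170/ 9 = -18.89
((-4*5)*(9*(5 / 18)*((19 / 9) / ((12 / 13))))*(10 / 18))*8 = -123500 / 243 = -508.23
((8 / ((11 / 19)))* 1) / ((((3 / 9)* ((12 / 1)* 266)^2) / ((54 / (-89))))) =-9 / 3645796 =-0.00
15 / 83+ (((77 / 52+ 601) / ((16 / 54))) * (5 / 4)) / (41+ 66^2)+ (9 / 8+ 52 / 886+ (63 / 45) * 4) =10145541391731 / 1345121797760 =7.54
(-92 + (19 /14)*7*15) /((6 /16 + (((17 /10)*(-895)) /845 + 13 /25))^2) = 61.58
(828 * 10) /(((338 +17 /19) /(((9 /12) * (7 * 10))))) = 8259300 /6439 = 1282.70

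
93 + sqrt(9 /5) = 3 * sqrt(5) /5 + 93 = 94.34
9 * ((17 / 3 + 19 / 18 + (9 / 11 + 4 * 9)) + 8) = 10205 / 22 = 463.86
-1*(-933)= 933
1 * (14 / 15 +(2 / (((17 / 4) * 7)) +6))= 12496 / 1785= 7.00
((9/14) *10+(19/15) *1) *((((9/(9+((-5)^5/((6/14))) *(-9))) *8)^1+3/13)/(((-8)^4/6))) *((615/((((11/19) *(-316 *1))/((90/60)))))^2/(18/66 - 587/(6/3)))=-818483210025165/3611460489607979008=-0.00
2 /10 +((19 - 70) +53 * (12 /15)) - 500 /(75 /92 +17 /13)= -3096638 /12695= -243.93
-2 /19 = -0.11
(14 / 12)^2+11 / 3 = 181 / 36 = 5.03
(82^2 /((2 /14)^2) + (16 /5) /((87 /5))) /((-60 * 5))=-7166107 /6525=-1098.25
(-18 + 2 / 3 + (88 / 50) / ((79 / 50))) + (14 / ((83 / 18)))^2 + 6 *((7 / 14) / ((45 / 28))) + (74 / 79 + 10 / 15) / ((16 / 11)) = -131668463 / 32653860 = -4.03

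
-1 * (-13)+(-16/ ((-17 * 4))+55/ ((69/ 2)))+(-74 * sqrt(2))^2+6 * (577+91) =17565475/ 1173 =14974.83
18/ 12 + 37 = 77/ 2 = 38.50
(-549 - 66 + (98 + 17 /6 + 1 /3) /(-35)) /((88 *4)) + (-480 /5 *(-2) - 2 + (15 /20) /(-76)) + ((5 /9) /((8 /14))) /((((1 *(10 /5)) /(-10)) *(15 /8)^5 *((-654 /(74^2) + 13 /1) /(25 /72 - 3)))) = 1529655428023876583 /8124452865144000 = 188.28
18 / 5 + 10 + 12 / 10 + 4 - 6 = 64 / 5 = 12.80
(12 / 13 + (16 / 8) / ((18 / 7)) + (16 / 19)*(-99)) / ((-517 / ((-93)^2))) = 174466667 / 127699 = 1366.23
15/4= 3.75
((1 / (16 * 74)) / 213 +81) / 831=20427553 / 209571552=0.10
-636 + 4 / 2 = -634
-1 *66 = -66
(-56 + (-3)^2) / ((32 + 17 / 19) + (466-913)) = 893 / 7868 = 0.11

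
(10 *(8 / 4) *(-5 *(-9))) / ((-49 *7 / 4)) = -10.50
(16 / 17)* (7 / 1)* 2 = 224 / 17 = 13.18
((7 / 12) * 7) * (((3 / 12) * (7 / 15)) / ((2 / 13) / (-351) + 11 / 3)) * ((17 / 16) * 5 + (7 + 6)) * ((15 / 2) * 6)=458576937 / 4282624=107.08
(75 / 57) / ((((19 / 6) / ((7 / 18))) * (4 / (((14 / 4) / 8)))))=1225 / 69312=0.02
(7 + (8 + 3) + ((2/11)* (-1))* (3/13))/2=1284/143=8.98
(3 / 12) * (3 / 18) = 1 / 24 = 0.04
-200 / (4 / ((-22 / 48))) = 275 / 12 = 22.92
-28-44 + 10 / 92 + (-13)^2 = 4467 / 46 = 97.11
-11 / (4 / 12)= -33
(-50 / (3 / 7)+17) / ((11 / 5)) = -45.30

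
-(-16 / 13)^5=2.82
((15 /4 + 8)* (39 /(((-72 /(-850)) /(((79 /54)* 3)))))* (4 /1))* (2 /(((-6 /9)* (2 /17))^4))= 5140130814975 /1024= 5019658999.00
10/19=0.53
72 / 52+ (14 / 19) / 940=160831 / 116090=1.39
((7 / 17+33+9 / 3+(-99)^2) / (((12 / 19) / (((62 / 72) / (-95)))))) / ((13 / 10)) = -1296079 / 11934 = -108.60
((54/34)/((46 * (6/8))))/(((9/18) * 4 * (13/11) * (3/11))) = 363/5083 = 0.07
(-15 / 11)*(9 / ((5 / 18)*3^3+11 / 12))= -1620 / 1111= -1.46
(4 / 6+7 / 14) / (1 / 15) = 35 / 2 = 17.50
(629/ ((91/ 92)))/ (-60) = -14467/ 1365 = -10.60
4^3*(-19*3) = -3648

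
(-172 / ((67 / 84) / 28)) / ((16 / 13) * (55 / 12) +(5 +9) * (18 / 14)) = -7888608 / 30887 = -255.40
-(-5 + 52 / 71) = 303 / 71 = 4.27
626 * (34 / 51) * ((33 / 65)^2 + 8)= 43681028 / 12675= 3446.23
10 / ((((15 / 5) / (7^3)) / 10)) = 34300 / 3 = 11433.33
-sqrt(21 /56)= -sqrt(6) /4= -0.61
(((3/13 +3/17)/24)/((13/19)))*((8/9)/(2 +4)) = 95/25857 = 0.00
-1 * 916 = -916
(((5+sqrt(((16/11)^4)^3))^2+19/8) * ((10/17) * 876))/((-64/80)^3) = -727745835626342945625/3414610073872448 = -213127.07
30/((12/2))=5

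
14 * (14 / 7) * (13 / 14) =26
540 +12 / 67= 36192 / 67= 540.18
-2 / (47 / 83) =-166 / 47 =-3.53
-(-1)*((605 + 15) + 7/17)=10547/17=620.41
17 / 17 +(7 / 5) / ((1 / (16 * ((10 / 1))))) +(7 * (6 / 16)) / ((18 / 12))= 907 / 4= 226.75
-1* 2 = -2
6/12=1/2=0.50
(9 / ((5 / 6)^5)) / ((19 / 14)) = 979776 / 59375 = 16.50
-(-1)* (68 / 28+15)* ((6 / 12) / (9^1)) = 61 / 63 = 0.97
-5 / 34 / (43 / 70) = -175 / 731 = -0.24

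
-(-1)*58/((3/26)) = 1508/3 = 502.67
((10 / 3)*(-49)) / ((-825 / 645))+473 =19823 / 33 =600.70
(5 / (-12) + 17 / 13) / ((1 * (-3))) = -139 / 468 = -0.30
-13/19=-0.68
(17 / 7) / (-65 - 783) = -17 / 5936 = -0.00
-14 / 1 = -14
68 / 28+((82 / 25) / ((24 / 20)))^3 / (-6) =-138197 / 141750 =-0.97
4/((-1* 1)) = -4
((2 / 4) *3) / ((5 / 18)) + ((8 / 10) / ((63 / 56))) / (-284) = 5.40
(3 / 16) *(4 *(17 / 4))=51 / 16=3.19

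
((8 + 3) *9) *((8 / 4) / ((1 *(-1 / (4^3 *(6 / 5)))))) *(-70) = 1064448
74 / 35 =2.11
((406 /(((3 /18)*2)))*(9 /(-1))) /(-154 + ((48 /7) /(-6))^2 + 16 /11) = 2954259 /40759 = 72.48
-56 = -56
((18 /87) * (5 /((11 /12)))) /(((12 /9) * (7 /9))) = 1.09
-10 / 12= -5 / 6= -0.83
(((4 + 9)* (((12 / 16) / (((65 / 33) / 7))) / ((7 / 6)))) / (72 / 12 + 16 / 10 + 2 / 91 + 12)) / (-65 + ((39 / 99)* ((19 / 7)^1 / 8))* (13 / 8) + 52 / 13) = -0.02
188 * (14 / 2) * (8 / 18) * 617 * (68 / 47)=4699072 / 9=522119.11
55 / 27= 2.04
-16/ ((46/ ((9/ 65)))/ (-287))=20664/ 1495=13.82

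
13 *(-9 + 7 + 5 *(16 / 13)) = 54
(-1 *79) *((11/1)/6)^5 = -12723029/7776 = -1636.19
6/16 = 3/8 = 0.38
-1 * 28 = -28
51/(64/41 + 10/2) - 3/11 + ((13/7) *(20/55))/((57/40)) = 9414926/1180641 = 7.97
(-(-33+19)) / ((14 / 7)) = 7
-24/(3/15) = -120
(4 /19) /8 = 1 /38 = 0.03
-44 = -44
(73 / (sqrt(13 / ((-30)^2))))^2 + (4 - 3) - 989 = 4783256 / 13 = 367942.77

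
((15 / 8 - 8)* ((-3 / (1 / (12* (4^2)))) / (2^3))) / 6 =147 / 2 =73.50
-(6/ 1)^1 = -6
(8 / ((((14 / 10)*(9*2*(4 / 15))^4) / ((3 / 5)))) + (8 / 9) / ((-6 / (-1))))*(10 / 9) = 24935 / 145152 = 0.17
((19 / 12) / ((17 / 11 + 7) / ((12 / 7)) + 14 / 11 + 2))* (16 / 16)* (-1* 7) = -1463 / 1090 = -1.34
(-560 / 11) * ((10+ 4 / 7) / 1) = -5920 / 11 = -538.18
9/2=4.50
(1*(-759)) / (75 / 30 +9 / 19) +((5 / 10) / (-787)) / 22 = -255.24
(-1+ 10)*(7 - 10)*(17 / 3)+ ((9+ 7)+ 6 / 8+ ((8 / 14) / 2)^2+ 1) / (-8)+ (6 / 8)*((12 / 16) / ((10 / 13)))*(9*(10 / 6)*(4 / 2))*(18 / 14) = -199173 / 1568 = -127.02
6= 6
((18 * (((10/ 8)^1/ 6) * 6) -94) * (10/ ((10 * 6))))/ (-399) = 143/ 4788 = 0.03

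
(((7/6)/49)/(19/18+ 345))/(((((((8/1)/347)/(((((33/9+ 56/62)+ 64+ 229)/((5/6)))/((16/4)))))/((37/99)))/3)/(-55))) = -177653243/10813544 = -16.43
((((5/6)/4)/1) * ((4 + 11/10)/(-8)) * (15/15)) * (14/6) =-0.31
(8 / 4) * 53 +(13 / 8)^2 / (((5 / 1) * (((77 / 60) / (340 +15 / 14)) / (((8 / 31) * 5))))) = 19189241 / 66836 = 287.11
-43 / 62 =-0.69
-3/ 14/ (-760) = 3/ 10640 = 0.00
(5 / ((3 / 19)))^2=1002.78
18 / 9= 2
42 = 42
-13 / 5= -2.60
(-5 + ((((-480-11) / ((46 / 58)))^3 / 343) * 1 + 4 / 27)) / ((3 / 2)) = -155896109031248 / 338035761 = -461182.30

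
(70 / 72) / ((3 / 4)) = 35 / 27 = 1.30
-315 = -315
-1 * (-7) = 7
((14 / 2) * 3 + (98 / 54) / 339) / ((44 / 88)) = 384524 / 9153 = 42.01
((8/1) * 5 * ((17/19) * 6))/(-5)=-42.95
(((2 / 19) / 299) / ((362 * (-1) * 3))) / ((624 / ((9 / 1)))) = -1 / 213878288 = -0.00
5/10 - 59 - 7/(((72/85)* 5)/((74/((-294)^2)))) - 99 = -70013789/444528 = -157.50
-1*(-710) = 710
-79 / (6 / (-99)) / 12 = 869 / 8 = 108.62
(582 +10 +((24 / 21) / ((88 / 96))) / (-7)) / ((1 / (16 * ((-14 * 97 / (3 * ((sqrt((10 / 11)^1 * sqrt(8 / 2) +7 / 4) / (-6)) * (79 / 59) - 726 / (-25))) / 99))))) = -30331102699110400 / 20339438466053 - 11537736485120000 * sqrt(1727) / 22149648489531717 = -1512.89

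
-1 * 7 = -7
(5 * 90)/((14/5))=1125/7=160.71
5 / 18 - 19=-337 / 18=-18.72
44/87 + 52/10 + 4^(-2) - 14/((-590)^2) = 5.77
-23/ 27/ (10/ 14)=-161/ 135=-1.19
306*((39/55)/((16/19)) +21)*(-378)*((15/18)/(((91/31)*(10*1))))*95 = -15589249713/2288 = -6813483.27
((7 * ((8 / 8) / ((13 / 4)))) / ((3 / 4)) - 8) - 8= -512 / 39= -13.13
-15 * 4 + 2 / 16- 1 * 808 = -6943 / 8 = -867.88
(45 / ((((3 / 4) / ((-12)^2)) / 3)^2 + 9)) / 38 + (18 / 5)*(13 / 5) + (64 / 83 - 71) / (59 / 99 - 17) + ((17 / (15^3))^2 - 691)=-406835914521448193779 / 600737706363375000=-677.23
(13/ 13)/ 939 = 1/ 939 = 0.00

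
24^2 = 576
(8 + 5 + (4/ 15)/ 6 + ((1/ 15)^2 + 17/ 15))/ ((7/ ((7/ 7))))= 3191/ 1575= 2.03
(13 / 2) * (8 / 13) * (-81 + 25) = -224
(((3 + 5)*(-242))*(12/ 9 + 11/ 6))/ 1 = -18392/ 3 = -6130.67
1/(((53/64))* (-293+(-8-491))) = -8/5247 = -0.00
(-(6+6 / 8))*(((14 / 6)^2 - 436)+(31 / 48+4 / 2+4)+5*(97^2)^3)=-1799219530463511 / 64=-28112805163492.36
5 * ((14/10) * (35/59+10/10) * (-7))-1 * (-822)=743.93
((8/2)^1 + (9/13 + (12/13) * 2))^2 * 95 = 686375/169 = 4061.39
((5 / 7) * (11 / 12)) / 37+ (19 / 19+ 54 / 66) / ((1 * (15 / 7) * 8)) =4231 / 34188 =0.12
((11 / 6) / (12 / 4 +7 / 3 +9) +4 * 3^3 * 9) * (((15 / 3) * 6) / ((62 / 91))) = 114118095 / 2666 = 42804.99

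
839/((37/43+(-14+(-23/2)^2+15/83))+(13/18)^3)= 17463288312/2490816551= 7.01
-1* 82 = -82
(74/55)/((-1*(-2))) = 37/55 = 0.67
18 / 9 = 2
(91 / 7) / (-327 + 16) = -13 / 311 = -0.04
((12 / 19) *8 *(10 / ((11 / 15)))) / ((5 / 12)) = 34560 / 209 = 165.36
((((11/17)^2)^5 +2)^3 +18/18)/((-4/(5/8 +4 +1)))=-843911267502423112930945417571911635165/65547725806518124452432008230337750792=-12.87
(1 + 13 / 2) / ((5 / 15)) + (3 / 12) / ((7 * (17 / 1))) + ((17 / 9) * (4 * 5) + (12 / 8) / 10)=323602 / 5355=60.43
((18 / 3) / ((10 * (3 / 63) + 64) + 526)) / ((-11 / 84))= -1323 / 17050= -0.08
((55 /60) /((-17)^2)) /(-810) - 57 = -160117571 /2809080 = -57.00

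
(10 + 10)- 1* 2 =18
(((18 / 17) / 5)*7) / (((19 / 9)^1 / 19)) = 1134 / 85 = 13.34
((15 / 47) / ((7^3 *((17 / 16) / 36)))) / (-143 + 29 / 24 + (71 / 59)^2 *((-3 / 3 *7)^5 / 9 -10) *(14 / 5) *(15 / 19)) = -13714583040 / 2676161683210337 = -0.00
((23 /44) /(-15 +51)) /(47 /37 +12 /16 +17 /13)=11063 /2535588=0.00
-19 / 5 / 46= -19 / 230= -0.08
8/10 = 4/5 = 0.80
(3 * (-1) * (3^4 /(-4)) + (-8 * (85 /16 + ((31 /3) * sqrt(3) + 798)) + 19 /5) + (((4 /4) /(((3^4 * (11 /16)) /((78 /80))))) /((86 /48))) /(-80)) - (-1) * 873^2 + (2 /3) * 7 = 321732019733 /425700 - 248 * sqrt(3) /3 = 755628.53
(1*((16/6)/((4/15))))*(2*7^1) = 140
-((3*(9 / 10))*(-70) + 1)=188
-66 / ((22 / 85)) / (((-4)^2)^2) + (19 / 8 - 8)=-1695 / 256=-6.62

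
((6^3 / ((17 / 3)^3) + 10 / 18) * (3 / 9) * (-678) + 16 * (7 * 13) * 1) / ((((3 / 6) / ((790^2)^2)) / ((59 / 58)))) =1079303810010897460000 / 1282293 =841698278015163.04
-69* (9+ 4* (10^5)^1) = -27600621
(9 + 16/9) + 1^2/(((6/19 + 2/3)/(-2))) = 2203/252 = 8.74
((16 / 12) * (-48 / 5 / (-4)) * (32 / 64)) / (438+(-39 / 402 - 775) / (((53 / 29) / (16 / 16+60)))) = -56816 / 903114855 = -0.00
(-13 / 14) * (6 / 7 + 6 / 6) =-169 / 98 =-1.72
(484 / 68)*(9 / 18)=121 / 34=3.56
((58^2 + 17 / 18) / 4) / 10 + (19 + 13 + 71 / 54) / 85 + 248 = 12209971 / 36720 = 332.52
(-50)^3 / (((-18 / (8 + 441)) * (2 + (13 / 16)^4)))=1839104000000 / 1436697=1280091.77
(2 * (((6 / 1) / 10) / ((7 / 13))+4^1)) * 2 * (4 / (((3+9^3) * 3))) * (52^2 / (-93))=-1936064 / 1786995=-1.08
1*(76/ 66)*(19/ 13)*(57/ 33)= 13718/ 4719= 2.91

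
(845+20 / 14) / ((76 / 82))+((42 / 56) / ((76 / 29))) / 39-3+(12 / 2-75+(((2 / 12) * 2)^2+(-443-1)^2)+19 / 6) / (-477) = 59038027943 / 118761552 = 497.11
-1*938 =-938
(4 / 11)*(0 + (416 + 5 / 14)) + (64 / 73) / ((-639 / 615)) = 180260002 / 1197273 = 150.56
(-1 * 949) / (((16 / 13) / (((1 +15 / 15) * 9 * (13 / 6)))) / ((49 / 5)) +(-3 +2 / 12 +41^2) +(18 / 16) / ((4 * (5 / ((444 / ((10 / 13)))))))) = -9430402800 / 16998945841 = -0.55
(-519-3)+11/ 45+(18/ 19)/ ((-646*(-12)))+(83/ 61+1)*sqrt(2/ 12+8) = -576362357/ 1104660+168*sqrt(6)/ 61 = -515.01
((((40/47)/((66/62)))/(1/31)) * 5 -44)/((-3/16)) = -1983296/4653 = -426.24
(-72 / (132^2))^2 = 1 / 58564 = 0.00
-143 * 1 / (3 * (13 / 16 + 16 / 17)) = -38896 / 1431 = -27.18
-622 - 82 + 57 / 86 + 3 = -60229 / 86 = -700.34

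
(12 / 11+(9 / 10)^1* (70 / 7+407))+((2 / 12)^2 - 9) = 727489 / 1980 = 367.42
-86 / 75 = -1.15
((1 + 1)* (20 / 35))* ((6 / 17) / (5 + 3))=6 / 119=0.05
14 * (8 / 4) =28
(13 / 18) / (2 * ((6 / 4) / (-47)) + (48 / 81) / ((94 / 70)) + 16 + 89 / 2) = 1833 / 154507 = 0.01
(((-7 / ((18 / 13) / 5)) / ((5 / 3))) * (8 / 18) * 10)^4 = 10971993760000 / 531441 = 20645741.97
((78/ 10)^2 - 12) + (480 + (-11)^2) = 16246/ 25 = 649.84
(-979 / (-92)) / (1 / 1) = 979 / 92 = 10.64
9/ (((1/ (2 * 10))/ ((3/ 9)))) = 60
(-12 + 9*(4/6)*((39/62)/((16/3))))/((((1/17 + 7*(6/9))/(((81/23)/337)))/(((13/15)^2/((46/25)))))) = -0.01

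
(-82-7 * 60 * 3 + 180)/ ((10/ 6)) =-3486/ 5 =-697.20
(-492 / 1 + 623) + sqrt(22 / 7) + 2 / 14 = sqrt(154) / 7 + 918 / 7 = 132.92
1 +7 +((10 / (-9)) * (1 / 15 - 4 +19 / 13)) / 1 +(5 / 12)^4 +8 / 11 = 34111775 / 2965248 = 11.50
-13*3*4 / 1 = -156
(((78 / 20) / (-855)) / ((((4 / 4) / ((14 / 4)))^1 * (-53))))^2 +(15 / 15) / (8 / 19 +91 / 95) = 8670120034811 / 11955637710000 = 0.73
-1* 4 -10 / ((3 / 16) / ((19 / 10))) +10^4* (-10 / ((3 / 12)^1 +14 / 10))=-2003476 / 33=-60711.39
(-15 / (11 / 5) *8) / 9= -200 / 33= -6.06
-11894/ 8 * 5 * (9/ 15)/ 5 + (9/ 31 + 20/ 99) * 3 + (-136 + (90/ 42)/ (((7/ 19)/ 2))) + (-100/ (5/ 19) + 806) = -590436227/ 1002540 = -588.94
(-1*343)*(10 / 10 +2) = -1029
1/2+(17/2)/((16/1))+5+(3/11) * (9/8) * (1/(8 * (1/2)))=1075/176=6.11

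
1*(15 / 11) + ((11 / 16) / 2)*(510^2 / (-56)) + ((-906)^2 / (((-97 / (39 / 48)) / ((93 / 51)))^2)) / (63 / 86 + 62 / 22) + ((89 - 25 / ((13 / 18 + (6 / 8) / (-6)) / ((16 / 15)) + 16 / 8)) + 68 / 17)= -64513720997451273531 / 44246154564535616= -1458.06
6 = 6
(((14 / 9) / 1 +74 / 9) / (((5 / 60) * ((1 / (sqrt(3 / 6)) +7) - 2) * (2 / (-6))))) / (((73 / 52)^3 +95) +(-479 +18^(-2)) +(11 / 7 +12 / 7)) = 12755957760 / 63002284181 - 2551191552 * sqrt(2) / 63002284181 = 0.15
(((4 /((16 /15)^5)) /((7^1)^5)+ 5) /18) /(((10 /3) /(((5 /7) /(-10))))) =-4406006083 /740183506944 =-0.01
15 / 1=15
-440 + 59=-381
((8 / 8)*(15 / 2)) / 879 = 5 / 586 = 0.01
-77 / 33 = -2.33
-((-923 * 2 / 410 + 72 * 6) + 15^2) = -133762 / 205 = -652.50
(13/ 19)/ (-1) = -13/ 19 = -0.68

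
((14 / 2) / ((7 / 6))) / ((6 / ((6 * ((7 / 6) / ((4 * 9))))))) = 0.19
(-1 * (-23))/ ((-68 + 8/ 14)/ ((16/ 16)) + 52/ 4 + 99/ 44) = -644/ 1461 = -0.44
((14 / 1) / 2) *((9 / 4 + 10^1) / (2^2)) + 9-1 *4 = 423 / 16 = 26.44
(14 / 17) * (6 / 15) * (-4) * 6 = -672 / 85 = -7.91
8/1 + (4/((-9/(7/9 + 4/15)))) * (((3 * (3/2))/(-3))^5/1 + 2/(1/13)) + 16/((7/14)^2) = 205597/3240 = 63.46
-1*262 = -262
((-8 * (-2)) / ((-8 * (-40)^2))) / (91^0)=-1 / 800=-0.00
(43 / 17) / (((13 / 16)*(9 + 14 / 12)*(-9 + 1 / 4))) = -16512 / 471835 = -0.03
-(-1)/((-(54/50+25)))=-25/652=-0.04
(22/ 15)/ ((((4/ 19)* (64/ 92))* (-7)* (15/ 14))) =-4807/ 3600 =-1.34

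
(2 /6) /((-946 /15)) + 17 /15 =16007 /14190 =1.13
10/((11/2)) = 20/11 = 1.82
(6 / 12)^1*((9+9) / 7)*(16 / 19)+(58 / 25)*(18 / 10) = 87426 / 16625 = 5.26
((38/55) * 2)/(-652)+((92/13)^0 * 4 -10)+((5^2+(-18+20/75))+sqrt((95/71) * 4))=6802/5379+2 * sqrt(6745)/71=3.58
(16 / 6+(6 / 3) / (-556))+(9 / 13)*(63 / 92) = 1564597 / 498732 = 3.14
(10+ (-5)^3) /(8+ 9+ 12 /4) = -23 /4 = -5.75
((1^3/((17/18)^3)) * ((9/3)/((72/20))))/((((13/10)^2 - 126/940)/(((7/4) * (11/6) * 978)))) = 71672485500/35928769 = 1994.85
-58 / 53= -1.09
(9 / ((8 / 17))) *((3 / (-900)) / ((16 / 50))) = -51 / 256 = -0.20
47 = 47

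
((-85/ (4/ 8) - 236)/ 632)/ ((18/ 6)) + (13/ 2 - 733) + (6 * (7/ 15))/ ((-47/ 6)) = -161977007/ 222780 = -727.07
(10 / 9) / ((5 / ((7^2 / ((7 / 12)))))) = 56 / 3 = 18.67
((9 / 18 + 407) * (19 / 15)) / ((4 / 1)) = 3097 / 24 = 129.04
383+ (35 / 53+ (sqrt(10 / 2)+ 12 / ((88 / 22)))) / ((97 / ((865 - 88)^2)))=603729 * sqrt(5) / 97+ 1227757 / 53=37082.54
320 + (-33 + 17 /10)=2887 /10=288.70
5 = 5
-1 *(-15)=15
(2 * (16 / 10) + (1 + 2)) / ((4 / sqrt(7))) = 31 * sqrt(7) / 20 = 4.10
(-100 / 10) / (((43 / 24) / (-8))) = 1920 / 43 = 44.65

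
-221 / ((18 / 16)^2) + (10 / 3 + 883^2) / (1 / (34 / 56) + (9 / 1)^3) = 897953719 / 1006101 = 892.51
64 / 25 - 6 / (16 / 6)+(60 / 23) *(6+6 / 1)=72713 / 2300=31.61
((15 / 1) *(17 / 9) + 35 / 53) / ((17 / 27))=41490 / 901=46.05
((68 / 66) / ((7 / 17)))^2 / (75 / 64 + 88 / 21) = 1.17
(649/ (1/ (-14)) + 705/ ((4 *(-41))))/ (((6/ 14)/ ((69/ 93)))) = -15736.97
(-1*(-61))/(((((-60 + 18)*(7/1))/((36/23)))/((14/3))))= -244/161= -1.52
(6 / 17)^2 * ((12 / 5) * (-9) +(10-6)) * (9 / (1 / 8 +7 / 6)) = -684288 / 44795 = -15.28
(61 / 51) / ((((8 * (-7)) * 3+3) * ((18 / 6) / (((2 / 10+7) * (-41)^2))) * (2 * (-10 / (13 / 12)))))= 1333033 / 841500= 1.58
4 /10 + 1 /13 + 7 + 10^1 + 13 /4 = 5389 /260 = 20.73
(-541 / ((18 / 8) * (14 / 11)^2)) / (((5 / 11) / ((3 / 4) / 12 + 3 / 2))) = -3600355 / 7056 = -510.25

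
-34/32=-17/16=-1.06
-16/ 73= -0.22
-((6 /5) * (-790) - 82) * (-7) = -7210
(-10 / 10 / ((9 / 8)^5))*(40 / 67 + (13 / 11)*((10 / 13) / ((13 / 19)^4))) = -40406548480 / 15345054153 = -2.63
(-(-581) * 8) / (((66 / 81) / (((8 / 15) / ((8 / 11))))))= 20916 / 5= 4183.20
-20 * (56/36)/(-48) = 0.65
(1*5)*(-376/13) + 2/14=-13147/91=-144.47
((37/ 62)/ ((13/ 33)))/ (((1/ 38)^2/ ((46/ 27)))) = 13517284/ 3627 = 3726.85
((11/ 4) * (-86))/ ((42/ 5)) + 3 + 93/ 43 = -83047/ 3612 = -22.99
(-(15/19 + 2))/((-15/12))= 2.23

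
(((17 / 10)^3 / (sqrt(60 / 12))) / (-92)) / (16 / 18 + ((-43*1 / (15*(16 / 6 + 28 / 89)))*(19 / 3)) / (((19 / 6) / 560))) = 8799183*sqrt(5) / 886519360000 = 0.00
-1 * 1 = -1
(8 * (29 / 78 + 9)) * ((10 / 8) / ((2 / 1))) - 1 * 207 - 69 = -17873 / 78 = -229.14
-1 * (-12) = 12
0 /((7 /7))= 0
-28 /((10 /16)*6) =-112 /15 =-7.47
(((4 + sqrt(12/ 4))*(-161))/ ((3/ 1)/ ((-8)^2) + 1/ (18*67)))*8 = -28403712/ 263 - 7100928*sqrt(3)/ 263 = -154763.80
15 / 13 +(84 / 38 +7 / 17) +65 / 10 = 86299 / 8398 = 10.28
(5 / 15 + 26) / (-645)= -79 / 1935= -0.04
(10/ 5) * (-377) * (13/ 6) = -4901/ 3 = -1633.67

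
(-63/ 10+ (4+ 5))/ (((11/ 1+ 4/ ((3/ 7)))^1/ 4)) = 162/ 305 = 0.53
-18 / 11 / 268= -0.01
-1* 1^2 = -1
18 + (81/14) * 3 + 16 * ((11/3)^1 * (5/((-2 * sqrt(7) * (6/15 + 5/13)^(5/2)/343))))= 495/14 - 91091000 * sqrt(23205)/397953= -34833.24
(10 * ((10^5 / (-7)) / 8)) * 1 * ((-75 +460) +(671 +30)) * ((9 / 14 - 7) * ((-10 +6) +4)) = 0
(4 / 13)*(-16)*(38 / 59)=-2432 / 767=-3.17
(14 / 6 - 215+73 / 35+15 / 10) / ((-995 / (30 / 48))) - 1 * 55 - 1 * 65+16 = -34725373 / 334320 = -103.87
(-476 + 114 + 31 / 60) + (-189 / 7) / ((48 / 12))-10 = -378.23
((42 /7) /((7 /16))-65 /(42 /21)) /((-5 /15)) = 789 /14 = 56.36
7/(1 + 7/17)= 119/24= 4.96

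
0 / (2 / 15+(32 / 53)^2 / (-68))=0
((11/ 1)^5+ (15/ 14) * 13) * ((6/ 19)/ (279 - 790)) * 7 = -6764727/ 9709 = -696.75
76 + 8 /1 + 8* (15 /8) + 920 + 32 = 1051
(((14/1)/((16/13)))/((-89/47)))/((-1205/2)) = 4277/428980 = 0.01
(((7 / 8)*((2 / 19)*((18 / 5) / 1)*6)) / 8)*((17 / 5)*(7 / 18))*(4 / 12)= 833 / 7600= 0.11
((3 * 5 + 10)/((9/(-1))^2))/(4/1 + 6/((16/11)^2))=128/2835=0.05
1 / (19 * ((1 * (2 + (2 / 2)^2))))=1 / 57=0.02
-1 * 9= -9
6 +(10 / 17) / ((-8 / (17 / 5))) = 23 / 4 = 5.75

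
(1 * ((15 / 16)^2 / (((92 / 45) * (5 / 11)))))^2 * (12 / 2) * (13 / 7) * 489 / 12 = 3154188448125 / 7765753856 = 406.17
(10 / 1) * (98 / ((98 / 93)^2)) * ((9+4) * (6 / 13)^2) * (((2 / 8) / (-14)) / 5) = -77841 / 8918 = -8.73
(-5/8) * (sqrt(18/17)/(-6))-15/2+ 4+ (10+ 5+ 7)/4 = 2.11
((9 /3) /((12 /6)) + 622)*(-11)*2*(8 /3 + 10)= -521246 /3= -173748.67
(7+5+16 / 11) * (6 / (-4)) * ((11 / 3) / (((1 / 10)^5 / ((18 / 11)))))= -133200000 / 11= -12109090.91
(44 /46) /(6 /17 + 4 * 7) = 187 /5543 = 0.03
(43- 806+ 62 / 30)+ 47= -713.93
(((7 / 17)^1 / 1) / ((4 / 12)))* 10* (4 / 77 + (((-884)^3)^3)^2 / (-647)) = -251045678671927830490056656668244315438399555962153128120 / 120989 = -2074946306457015352553180000000000000000000000000000.00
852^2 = 725904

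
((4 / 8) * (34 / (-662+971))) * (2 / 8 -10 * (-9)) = 6137 / 1236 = 4.97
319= 319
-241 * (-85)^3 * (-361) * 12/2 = -320576934750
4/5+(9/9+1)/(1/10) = 104/5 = 20.80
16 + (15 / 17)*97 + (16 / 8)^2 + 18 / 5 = 9281 / 85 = 109.19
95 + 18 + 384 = 497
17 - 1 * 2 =15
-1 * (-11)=11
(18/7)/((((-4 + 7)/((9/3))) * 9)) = 2/7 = 0.29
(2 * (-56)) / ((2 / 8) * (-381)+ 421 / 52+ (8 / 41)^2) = 349648 / 271963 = 1.29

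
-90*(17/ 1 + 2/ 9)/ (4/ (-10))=3875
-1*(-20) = 20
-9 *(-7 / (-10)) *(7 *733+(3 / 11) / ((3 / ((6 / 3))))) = -3555909 / 110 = -32326.45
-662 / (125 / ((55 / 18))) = -3641 / 225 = -16.18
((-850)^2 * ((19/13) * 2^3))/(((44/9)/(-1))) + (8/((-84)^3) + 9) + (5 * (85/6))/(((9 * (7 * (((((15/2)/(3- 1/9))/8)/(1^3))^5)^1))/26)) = -32680763421139300639049/19002587564961000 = -1719805.96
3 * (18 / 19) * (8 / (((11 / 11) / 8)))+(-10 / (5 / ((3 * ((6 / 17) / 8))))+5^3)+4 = 200667 / 646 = 310.63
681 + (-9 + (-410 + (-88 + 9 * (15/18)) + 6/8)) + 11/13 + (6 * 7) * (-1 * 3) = 2969/52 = 57.10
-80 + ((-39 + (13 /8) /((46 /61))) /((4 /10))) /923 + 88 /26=-52114771 /679328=-76.72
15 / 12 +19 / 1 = 81 / 4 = 20.25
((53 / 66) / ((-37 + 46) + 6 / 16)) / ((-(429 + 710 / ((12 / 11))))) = -424 / 5345175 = -0.00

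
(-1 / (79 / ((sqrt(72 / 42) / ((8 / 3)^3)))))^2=2187 / 2863071232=0.00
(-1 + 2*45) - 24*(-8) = 281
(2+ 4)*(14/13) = 84/13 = 6.46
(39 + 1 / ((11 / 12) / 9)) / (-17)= -537 / 187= -2.87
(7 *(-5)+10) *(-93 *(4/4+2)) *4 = 27900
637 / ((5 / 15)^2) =5733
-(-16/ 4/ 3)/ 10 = 2/ 15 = 0.13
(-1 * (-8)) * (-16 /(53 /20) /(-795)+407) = 27438824 /8427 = 3256.06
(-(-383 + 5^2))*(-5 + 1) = -1432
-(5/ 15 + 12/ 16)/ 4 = -13/ 48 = -0.27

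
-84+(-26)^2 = 592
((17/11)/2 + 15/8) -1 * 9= -559/88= -6.35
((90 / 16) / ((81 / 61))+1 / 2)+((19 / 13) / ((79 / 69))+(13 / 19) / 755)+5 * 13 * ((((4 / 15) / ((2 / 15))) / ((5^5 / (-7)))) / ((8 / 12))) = 739426064147 / 132590835000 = 5.58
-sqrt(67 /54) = -sqrt(402) /18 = -1.11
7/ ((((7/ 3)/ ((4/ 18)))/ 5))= 10/ 3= 3.33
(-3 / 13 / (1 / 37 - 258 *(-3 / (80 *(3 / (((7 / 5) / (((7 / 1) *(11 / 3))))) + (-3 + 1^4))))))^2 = 55375502400 / 45670681849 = 1.21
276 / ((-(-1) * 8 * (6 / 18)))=207 / 2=103.50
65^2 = 4225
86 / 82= 43 / 41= 1.05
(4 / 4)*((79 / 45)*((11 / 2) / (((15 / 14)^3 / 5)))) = 1192268 / 30375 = 39.25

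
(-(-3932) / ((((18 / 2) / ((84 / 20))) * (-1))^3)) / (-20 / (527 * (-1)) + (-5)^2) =-101536036 / 6361875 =-15.96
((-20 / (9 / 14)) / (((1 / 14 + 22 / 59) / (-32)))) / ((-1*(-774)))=3700480 / 1278261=2.89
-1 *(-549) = 549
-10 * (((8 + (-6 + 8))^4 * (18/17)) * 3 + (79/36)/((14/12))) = -113406715/357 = -317665.87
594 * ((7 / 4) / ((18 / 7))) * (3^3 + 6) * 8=106722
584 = 584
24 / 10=12 / 5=2.40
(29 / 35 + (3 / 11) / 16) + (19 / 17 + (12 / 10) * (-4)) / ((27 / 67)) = -23445341 / 2827440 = -8.29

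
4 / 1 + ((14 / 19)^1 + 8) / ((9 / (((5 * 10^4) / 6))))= 4152052 / 513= 8093.67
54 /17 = 3.18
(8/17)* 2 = 0.94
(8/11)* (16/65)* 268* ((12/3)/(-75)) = -137216/53625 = -2.56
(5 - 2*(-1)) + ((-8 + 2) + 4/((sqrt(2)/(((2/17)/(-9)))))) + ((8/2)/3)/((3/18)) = 9 - 4*sqrt(2)/153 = 8.96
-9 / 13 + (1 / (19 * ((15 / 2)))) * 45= -0.38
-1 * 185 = -185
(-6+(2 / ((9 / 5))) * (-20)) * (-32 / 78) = 4064 / 351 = 11.58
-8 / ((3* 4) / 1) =-2 / 3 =-0.67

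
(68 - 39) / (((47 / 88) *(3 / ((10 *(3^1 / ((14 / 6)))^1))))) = 76560 / 329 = 232.71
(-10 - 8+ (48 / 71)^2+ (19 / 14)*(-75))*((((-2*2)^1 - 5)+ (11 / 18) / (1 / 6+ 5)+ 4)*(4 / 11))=231718876 / 1093897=211.83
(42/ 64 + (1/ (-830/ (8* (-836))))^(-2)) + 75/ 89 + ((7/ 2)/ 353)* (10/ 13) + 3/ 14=55507747246715/ 31969705960192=1.74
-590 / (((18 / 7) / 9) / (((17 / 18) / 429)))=-35105 / 7722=-4.55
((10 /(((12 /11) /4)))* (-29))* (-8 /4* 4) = 25520 /3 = 8506.67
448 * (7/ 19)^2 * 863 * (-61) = -1155619136/ 361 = -3201161.04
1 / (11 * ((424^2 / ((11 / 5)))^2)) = 11 / 807985254400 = 0.00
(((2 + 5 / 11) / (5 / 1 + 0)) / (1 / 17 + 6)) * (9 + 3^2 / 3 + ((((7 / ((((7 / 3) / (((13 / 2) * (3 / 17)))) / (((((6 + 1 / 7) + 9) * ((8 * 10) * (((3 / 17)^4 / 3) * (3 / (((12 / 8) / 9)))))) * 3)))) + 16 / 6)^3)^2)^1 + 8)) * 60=518108416636666481483806192082333552974540196311981813456 / 578201720144209450362584231692348445733359541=896068618591.18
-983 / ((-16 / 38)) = 18677 / 8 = 2334.62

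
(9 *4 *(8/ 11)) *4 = 1152/ 11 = 104.73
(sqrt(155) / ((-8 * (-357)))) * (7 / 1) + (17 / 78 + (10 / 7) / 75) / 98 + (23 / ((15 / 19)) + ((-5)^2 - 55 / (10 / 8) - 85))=-20029181 / 267540 + sqrt(155) / 408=-74.83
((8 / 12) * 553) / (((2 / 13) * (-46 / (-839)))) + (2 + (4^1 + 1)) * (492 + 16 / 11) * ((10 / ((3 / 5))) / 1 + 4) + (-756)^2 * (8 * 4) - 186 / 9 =27937613237 / 1518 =18404224.79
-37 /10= -3.70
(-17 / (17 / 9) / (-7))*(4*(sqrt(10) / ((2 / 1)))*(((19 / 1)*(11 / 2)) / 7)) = 1881*sqrt(10) / 49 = 121.39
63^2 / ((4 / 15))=59535 / 4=14883.75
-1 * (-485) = 485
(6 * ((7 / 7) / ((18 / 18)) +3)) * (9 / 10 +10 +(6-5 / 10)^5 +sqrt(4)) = 2421957 / 20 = 121097.85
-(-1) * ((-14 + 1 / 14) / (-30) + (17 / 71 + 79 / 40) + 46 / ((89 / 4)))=8397437 / 1769320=4.75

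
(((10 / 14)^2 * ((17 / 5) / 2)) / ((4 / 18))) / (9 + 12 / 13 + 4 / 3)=29835 / 86044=0.35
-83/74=-1.12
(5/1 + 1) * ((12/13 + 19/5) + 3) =3012/65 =46.34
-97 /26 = -3.73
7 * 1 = 7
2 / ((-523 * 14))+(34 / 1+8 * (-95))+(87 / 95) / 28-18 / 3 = -1018298639 / 1391180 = -731.97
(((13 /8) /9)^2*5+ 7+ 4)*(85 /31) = 30.61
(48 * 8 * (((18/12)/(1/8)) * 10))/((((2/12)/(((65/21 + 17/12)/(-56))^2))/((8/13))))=1104.47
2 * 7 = 14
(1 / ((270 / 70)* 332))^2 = 49 / 80353296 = 0.00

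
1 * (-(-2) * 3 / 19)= 6 / 19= 0.32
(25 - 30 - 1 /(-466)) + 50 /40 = -3493 /932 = -3.75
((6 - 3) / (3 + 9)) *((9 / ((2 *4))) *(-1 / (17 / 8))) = -9 / 68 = -0.13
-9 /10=-0.90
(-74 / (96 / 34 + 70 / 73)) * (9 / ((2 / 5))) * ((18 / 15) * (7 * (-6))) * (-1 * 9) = -468628902 / 2347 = -199671.45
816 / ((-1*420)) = -68 / 35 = -1.94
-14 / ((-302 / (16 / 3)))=0.25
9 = 9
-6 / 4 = -3 / 2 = -1.50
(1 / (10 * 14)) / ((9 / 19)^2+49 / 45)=3249 / 597352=0.01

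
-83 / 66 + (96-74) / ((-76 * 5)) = -4124 / 3135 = -1.32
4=4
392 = 392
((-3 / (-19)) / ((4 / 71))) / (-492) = -71 / 12464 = -0.01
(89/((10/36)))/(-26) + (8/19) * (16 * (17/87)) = -1182613/107445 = -11.01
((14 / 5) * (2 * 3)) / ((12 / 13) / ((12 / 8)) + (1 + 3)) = 91 / 25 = 3.64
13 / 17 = 0.76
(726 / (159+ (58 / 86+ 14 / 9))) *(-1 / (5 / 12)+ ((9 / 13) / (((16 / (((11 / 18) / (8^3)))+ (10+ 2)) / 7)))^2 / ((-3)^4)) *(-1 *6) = 42215340912178401 / 651053941785520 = 64.84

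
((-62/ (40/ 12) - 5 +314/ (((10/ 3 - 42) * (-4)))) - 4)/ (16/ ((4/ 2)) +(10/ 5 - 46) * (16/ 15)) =0.66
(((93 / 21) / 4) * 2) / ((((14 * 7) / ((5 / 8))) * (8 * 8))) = 155 / 702464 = 0.00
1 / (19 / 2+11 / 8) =8 / 87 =0.09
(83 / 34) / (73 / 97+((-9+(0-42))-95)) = -0.02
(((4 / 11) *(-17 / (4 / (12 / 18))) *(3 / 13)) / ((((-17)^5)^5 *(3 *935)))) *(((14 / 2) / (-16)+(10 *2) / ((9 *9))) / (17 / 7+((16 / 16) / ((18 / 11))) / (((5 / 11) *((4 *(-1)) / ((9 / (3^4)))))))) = -133 / 113603912432762398956781780854972924003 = -0.00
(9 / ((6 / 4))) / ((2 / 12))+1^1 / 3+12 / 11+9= 1532 / 33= 46.42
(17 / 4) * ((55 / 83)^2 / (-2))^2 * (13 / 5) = 404457625 / 759333136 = 0.53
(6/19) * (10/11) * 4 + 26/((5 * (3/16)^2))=1401904/9405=149.06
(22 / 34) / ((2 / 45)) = 495 / 34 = 14.56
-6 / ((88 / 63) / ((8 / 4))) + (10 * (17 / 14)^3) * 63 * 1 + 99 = 2626857 / 2156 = 1218.39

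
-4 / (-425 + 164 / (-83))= 332 / 35439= 0.01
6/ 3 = 2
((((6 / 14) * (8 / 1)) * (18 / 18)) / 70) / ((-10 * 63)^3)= -1 / 5105126250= -0.00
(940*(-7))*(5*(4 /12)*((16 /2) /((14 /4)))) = -25066.67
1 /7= 0.14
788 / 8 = 197 / 2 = 98.50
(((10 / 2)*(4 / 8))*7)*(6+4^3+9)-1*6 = 2753 / 2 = 1376.50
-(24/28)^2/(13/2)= -72/637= -0.11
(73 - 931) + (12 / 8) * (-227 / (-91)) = -155475 / 182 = -854.26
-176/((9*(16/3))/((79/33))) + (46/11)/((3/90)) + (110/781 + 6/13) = 10716617/91377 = 117.28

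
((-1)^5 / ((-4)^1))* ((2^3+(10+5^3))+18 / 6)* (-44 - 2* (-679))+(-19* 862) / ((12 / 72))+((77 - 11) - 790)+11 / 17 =-867516 / 17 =-51030.35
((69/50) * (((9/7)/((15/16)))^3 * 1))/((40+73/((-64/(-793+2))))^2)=1736441856/433091309196875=0.00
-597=-597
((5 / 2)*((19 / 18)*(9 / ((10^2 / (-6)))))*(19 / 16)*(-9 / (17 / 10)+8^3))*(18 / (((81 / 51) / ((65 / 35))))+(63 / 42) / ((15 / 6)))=-3534121771 / 190400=-18561.56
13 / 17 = 0.76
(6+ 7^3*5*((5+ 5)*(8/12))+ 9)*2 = 68690/3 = 22896.67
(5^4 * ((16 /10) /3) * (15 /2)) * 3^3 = 67500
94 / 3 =31.33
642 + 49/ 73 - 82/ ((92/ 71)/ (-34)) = 2794.28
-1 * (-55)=55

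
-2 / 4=-1 / 2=-0.50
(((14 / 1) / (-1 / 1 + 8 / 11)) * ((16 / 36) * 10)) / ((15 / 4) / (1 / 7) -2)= -24640 / 2619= -9.41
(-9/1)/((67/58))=-522/67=-7.79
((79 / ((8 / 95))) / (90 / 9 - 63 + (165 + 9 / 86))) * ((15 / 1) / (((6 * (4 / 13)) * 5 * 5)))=2.72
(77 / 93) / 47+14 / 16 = 31213 / 34968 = 0.89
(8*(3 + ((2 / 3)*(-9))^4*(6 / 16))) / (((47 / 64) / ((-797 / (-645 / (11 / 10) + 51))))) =731658752 / 92261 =7930.31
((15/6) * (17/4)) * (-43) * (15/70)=-10965/112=-97.90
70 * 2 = 140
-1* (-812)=812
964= 964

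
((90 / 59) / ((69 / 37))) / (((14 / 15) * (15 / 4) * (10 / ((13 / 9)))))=962 / 28497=0.03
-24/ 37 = -0.65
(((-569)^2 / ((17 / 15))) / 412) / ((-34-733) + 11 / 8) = -1942566 / 2144975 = -0.91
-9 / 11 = -0.82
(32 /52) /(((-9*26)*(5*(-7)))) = 4 /53235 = 0.00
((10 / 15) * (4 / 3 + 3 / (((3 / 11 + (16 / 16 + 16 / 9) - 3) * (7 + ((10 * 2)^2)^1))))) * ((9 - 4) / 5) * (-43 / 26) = -35303 / 21645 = -1.63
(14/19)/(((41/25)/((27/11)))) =1.10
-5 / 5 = -1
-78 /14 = -39 /7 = -5.57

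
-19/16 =-1.19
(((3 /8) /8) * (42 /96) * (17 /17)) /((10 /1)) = 21 /10240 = 0.00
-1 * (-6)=6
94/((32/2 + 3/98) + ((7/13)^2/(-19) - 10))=29579732/1892899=15.63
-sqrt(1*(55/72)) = -sqrt(110)/12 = -0.87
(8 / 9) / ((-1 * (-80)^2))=-1 / 7200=-0.00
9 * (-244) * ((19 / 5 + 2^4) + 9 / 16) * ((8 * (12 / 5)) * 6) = -5151288.96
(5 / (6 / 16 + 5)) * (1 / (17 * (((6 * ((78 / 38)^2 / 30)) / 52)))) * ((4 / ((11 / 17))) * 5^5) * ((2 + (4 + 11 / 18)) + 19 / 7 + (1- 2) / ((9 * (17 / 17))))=601065.60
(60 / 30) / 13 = 2 / 13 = 0.15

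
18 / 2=9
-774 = -774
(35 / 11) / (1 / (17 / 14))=85 / 22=3.86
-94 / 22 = -47 / 11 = -4.27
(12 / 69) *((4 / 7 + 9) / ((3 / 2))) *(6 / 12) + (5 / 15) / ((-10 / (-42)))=4721 / 2415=1.95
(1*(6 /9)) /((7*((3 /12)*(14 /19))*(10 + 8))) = 0.03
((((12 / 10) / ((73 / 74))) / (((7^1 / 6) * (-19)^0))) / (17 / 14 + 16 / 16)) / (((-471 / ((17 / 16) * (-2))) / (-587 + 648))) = 230214 / 1776455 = 0.13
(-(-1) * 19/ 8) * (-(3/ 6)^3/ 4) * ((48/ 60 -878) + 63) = 77349/ 1280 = 60.43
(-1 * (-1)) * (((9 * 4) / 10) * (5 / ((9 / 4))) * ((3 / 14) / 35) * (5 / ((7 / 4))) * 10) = 480 / 343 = 1.40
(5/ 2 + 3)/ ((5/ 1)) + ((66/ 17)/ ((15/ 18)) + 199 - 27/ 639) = 2470929/ 12070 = 204.72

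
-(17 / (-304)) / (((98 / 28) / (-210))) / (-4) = 255 / 304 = 0.84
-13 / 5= -2.60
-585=-585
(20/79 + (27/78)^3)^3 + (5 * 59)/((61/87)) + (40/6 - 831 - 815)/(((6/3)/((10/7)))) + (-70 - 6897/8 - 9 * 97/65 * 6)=-30226502659083308167130909/17145909997345240849920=-1762.90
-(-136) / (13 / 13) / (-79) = -1.72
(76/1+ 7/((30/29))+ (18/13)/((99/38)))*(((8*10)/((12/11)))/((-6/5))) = -1786745/351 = -5090.44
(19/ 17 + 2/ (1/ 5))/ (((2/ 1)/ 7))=1323/ 34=38.91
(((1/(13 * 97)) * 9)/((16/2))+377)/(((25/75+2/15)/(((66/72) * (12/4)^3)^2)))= 559125242775/1129856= 494864.16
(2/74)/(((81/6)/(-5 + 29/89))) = -832/88911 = -0.01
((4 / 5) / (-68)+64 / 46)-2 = -1213 / 1955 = -0.62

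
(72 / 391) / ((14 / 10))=360 / 2737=0.13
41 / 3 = 13.67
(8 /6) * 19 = 25.33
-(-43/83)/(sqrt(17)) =43* sqrt(17)/1411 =0.13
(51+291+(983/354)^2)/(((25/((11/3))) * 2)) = 482067971/18797400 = 25.65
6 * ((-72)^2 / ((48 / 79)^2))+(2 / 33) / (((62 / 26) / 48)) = 57461719 / 682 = 84254.72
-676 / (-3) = 676 / 3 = 225.33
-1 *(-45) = 45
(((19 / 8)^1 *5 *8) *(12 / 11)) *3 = 310.91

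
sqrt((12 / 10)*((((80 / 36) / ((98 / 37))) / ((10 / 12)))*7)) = 2*sqrt(2590) / 35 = 2.91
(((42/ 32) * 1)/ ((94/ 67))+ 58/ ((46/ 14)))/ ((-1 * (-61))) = 642985/ 2110112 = 0.30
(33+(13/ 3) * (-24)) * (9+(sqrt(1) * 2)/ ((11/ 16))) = -9301/ 11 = -845.55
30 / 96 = 5 / 16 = 0.31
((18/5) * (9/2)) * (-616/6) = -8316/5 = -1663.20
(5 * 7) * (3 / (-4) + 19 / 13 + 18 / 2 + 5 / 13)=18375 / 52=353.37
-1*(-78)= 78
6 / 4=3 / 2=1.50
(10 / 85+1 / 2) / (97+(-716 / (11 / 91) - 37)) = -231 / 2192864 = -0.00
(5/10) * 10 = 5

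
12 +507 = 519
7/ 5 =1.40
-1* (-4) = 4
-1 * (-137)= 137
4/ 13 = 0.31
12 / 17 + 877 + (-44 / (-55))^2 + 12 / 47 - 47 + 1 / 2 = 33242443 / 39950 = 832.10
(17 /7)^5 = 1419857 /16807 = 84.48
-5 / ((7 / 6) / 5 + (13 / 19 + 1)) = -2850 / 1093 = -2.61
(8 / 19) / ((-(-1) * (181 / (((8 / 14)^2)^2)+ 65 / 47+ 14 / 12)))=288768 / 1165991107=0.00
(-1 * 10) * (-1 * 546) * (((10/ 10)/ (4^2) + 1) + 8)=197925/ 4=49481.25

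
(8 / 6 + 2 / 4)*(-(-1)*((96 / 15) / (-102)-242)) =-339493 / 765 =-443.78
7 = 7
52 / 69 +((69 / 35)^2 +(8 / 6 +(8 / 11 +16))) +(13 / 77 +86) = 33741408 / 309925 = 108.87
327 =327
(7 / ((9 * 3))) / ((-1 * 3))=-7 / 81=-0.09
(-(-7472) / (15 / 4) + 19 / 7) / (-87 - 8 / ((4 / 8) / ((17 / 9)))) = -628503 / 36925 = -17.02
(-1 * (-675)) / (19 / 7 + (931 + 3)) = 4725 / 6557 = 0.72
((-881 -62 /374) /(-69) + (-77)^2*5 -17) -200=126624754 /4301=29440.77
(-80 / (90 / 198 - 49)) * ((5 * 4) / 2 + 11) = 34.61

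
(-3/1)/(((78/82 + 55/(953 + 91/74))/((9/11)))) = -78168591/32128547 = -2.43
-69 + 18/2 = -60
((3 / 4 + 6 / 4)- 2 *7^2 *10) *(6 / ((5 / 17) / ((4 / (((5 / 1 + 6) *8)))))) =-199461 / 220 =-906.64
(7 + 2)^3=729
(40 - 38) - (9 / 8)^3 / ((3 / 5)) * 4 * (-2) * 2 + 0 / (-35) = 1279 / 32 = 39.97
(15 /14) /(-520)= -3 /1456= -0.00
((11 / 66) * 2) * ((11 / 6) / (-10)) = -11 / 180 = -0.06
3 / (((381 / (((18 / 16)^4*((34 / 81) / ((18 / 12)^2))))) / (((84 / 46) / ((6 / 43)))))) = 46053 / 1495552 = 0.03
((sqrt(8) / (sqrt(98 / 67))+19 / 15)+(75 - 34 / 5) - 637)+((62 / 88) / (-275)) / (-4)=-565.19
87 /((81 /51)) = 54.78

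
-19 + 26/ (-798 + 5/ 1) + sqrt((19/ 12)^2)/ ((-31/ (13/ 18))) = -7789123/ 408456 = -19.07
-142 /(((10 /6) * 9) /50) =-1420 /3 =-473.33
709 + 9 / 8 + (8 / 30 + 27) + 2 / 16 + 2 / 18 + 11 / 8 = 266041 / 360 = 739.00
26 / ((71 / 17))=442 / 71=6.23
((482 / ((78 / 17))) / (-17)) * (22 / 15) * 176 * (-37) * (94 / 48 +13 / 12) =315055444 / 1755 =179518.77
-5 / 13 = -0.38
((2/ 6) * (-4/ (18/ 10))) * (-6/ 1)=40/ 9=4.44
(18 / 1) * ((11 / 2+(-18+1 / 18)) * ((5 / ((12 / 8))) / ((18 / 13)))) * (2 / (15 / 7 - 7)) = 101920 / 459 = 222.05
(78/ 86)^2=1521/ 1849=0.82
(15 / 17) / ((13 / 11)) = 165 / 221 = 0.75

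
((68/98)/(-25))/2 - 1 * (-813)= 995908/1225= 812.99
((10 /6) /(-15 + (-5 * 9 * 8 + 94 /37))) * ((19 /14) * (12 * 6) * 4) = -168720 /96467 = -1.75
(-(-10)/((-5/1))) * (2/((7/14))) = -8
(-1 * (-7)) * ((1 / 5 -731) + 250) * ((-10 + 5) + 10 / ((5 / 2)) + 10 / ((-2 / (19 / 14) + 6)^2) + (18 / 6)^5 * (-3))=4539748458 / 1849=2455245.24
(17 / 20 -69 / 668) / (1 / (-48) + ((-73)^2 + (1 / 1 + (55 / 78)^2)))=15173496 / 108318264955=0.00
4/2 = 2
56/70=4/5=0.80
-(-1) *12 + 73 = 85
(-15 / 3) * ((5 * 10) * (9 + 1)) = -2500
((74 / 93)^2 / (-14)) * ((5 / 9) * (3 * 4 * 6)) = -109520 / 60543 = -1.81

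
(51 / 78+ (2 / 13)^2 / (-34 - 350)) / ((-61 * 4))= -10607 / 3958656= -0.00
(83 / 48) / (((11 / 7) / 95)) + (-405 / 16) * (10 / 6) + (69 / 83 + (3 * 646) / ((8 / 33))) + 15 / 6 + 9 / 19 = 1677885833 / 208164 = 8060.40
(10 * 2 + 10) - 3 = 27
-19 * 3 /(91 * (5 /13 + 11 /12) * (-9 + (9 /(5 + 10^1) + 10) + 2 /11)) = -18810 /69629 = -0.27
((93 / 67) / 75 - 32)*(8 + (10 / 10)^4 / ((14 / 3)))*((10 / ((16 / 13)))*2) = -4268.96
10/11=0.91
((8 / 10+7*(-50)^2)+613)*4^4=23185664 / 5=4637132.80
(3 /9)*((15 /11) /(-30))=-1 /66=-0.02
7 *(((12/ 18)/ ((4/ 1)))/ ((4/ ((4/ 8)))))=7/ 48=0.15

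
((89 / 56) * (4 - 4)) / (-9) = 0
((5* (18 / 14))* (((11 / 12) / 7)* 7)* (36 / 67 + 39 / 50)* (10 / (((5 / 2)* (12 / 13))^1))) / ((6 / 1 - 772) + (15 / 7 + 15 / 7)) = -631059 / 14289760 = -0.04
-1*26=-26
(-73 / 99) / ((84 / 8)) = -146 / 2079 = -0.07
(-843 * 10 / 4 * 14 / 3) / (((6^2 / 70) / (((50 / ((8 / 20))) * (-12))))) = 86056250 / 3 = 28685416.67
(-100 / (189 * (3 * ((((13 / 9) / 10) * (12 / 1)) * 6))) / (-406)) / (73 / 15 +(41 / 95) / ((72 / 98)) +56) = 23750 / 34942732461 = 0.00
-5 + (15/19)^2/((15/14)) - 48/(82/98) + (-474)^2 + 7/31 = 103060068886/458831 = 224614.44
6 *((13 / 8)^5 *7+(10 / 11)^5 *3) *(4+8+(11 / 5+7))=68117215853559 / 6596648960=10326.03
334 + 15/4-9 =1315/4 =328.75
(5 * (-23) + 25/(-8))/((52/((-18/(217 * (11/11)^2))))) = 1215/6448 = 0.19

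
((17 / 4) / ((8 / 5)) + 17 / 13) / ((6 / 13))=1649 / 192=8.59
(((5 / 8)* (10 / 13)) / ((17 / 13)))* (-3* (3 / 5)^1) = -45 / 68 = -0.66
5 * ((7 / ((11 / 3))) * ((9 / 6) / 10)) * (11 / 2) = 63 / 8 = 7.88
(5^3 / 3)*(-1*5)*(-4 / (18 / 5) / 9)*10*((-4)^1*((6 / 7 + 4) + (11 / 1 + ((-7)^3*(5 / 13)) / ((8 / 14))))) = 4891437500 / 22113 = 221201.89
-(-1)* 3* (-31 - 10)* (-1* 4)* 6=2952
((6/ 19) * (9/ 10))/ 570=9/ 18050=0.00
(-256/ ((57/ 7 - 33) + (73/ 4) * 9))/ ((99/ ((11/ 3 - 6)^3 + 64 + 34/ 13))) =-135640064/ 135625347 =-1.00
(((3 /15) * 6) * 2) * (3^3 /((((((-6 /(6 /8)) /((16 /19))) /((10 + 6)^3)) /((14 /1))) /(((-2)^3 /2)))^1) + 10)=148637928 /95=1564609.77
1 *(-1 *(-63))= 63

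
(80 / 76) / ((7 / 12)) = 240 / 133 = 1.80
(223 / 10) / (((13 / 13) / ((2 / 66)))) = 223 / 330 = 0.68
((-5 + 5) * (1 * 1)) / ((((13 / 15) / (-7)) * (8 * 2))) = 0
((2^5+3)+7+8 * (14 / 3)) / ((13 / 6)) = 476 / 13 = 36.62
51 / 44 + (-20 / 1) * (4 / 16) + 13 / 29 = -4329 / 1276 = -3.39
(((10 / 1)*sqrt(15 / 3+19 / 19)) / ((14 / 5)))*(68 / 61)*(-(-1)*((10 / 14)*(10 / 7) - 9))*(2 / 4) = -332350*sqrt(6) / 20923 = -38.91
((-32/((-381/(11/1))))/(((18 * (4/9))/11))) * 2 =968/381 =2.54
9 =9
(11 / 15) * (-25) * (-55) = 3025 / 3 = 1008.33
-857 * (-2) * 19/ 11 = 32566/ 11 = 2960.55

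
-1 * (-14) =14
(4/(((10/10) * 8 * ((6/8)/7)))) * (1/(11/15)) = 70/11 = 6.36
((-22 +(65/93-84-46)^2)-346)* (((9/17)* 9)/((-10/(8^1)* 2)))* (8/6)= -3394027032/81685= -41550.19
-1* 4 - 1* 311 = -315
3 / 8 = 0.38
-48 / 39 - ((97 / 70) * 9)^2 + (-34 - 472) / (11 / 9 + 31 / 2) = -512284111 / 2739100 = -187.03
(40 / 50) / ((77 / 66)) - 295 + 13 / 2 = -20147 / 70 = -287.81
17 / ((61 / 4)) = 68 / 61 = 1.11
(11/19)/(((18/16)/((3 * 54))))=1584/19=83.37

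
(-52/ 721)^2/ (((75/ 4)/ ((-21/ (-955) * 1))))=10816/ 1773029125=0.00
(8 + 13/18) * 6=157/3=52.33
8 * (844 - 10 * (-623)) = 56592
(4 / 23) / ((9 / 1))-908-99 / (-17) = -3174691 / 3519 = -902.16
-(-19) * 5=95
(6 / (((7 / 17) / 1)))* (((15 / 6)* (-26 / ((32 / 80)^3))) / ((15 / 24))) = -165750 / 7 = -23678.57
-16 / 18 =-8 / 9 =-0.89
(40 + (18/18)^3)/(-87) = -41/87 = -0.47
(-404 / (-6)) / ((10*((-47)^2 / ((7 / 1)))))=707 / 33135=0.02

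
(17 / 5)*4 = 68 / 5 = 13.60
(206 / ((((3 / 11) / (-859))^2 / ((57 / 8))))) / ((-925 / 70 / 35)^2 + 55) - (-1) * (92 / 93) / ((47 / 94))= 4335060132715681 / 16417259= 264055049.18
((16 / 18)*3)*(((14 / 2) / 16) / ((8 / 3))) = 7 / 16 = 0.44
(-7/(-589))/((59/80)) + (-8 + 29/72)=-18968477/2502072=-7.58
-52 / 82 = -26 / 41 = -0.63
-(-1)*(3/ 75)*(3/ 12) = 1/ 100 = 0.01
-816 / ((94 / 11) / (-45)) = 201960 / 47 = 4297.02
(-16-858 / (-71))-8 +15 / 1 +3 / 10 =2403 / 710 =3.38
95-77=18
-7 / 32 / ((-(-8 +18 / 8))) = -7 / 184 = -0.04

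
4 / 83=0.05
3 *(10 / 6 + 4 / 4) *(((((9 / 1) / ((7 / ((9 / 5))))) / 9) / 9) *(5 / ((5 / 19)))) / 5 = 152 / 175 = 0.87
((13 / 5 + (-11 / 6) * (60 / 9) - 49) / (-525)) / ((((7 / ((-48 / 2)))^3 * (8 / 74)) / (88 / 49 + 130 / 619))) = -760133664256 / 9103091375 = -83.50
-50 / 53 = -0.94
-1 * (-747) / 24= 249 / 8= 31.12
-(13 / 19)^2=-169 / 361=-0.47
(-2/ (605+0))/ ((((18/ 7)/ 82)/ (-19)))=2.00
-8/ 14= -4/ 7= -0.57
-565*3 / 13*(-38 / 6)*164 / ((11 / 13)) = 1760540 / 11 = 160049.09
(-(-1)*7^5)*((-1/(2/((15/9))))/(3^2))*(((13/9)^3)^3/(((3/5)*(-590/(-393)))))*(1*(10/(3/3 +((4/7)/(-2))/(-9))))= -62860286854678495/137146853106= -458342.90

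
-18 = -18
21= 21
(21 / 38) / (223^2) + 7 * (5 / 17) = 66139927 / 32124934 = 2.06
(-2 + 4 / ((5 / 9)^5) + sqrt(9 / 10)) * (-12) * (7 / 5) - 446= -26284214 / 15625 - 126 * sqrt(10) / 25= -1698.13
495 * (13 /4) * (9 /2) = 57915 /8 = 7239.38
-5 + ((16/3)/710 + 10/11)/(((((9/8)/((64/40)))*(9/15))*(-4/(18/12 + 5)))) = -2698277/316305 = -8.53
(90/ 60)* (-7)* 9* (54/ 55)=-5103/ 55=-92.78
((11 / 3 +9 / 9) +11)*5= 235 / 3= 78.33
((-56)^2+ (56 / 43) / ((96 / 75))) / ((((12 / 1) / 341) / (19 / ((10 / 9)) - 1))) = 29622767867 / 20640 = 1435211.62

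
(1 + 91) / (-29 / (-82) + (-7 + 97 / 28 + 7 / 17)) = -1795472 / 54065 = -33.21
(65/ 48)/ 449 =65/ 21552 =0.00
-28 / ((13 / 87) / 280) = -682080 / 13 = -52467.69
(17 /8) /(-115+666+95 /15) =51 /13376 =0.00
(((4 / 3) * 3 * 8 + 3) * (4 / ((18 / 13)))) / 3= 910 / 27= 33.70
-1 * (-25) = 25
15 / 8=1.88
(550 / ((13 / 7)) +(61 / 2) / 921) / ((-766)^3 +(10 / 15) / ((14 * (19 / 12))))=-943301569 / 1431432679836744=-0.00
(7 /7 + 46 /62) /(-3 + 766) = 54 /23653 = 0.00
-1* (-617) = 617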